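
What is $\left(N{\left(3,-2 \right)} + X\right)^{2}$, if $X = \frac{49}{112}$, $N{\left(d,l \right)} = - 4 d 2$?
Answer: $\frac{142129}{256} \approx 555.19$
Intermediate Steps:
$N{\left(d,l \right)} = - 8 d$
$X = \frac{7}{16}$ ($X = 49 \cdot \frac{1}{112} = \frac{7}{16} \approx 0.4375$)
$\left(N{\left(3,-2 \right)} + X\right)^{2} = \left(\left(-8\right) 3 + \frac{7}{16}\right)^{2} = \left(-24 + \frac{7}{16}\right)^{2} = \left(- \frac{377}{16}\right)^{2} = \frac{142129}{256}$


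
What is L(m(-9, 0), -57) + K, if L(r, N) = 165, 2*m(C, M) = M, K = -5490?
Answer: -5325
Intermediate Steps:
m(C, M) = M/2
L(m(-9, 0), -57) + K = 165 - 5490 = -5325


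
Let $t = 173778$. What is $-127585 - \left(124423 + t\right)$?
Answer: $-425786$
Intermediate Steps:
$-127585 - \left(124423 + t\right) = -127585 - \left(124423 + 173778\right) = -127585 - 298201 = -425786$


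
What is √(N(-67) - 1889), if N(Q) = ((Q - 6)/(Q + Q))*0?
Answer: I*√1889 ≈ 43.463*I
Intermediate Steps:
N(Q) = 0 (N(Q) = ((-6 + Q)/((2*Q)))*0 = ((-6 + Q)*(1/(2*Q)))*0 = ((-6 + Q)/(2*Q))*0 = 0)
√(N(-67) - 1889) = √(0 - 1889) = √(-1889) = I*√1889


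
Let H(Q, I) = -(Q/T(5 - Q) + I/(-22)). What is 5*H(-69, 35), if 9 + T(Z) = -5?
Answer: -1285/77 ≈ -16.688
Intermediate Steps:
T(Z) = -14 (T(Z) = -9 - 5 = -14)
H(Q, I) = Q/14 + I/22 (H(Q, I) = -(Q/(-14) + I/(-22)) = -(Q*(-1/14) + I*(-1/22)) = -(-Q/14 - I/22) = Q/14 + I/22)
5*H(-69, 35) = 5*((1/14)*(-69) + (1/22)*35) = 5*(-69/14 + 35/22) = 5*(-257/77) = -1285/77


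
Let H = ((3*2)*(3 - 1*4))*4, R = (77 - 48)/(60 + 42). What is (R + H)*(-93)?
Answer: 74989/34 ≈ 2205.6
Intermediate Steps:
R = 29/102 ≈ 0.28431
H = -24 (H = (6*(3 - 4))*4 = (6*(-1))*4 = -6*4 = -24)
(R + H)*(-93) = (29/102 - 24)*(-93) = -2419/102*(-93) = 74989/34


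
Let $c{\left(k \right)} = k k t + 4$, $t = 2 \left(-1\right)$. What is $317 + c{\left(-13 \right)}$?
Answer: $-17$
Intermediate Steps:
$t = -2$
$c{\left(k \right)} = 4 - 2 k^{2}$ ($c{\left(k \right)} = k k \left(-2\right) + 4 = k \left(- 2 k\right) + 4 = - 2 k^{2} + 4 = 4 - 2 k^{2}$)
$317 + c{\left(-13 \right)} = 317 + \left(4 - 2 \left(-13\right)^{2}\right) = 317 + \left(4 - 338\right) = 317 - 334 = -17$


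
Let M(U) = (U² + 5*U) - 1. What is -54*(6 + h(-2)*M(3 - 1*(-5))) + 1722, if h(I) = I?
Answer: 12522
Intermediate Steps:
M(U) = -1 + U² + 5*U
-54*(6 + h(-2)*M(3 - 1*(-5))) + 1722 = -54*(6 - 2*(-1 + (3 - 1*(-5))² + 5*(3 - 1*(-5)))) + 1722 = -54*(6 - 2*(-1 + (3 + 5)² + 5*(3 + 5))) + 1722 = -54*(6 - 2*(-1 + 8² + 5*8)) + 1722 = -54*(6 - 2*(-1 + 64 + 40)) + 1722 = -54*(6 - 2*103) + 1722 = -54*(6 - 206) + 1722 = -54*(-200) + 1722 = 10800 + 1722 = 12522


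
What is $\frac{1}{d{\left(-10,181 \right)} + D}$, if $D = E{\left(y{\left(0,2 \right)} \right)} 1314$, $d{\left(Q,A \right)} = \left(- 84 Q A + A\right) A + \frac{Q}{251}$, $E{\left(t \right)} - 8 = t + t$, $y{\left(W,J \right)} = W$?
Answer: $\frac{251}{6918190753} \approx 3.6281 \cdot 10^{-8}$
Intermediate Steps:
$E{\left(t \right)} = 8 + 2 t$ ($E{\left(t \right)} = 8 + \left(t + t\right) = 8 + 2 t$)
$d{\left(Q,A \right)} = \frac{Q}{251} + A \left(A - 84 A Q\right)$ ($d{\left(Q,A \right)} = \left(- 84 A Q + A\right) A + Q \frac{1}{251} = \left(A - 84 A Q\right) A + \frac{Q}{251} = A \left(A - 84 A Q\right) + \frac{Q}{251} = \frac{Q}{251} + A \left(A - 84 A Q\right)$)
$D = 10512$ ($D = \left(8 + 2 \cdot 0\right) 1314 = \left(8 + 0\right) 1314 = 8 \cdot 1314 = 10512$)
$\frac{1}{d{\left(-10,181 \right)} + D} = \frac{1}{\left(181^{2} + \frac{1}{251} \left(-10\right) - - 840 \cdot 181^{2}\right) + 10512} = \frac{1}{\left(32761 - \frac{10}{251} - \left(-840\right) 32761\right) + 10512} = \frac{1}{\left(32761 - \frac{10}{251} + 27519240\right) + 10512} = \frac{1}{\frac{6915552241}{251} + 10512} = \frac{1}{\frac{6918190753}{251}} = \frac{251}{6918190753}$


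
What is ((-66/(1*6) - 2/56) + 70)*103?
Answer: 170053/28 ≈ 6073.3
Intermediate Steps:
((-66/(1*6) - 2/56) + 70)*103 = ((-66/6 - 2*1/56) + 70)*103 = ((-66*1/6 - 1/28) + 70)*103 = ((-11 - 1/28) + 70)*103 = (-309/28 + 70)*103 = (1651/28)*103 = 170053/28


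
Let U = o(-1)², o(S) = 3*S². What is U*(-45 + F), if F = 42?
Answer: -27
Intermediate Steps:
U = 9 (U = (3*(-1)²)² = (3*1)² = 3² = 9)
U*(-45 + F) = 9*(-45 + 42) = 9*(-3) = -27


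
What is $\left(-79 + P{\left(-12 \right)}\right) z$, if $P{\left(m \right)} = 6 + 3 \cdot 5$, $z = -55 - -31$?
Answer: $1392$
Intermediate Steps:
$z = -24$ ($z = -55 + 31 = -24$)
$P{\left(m \right)} = 21$ ($P{\left(m \right)} = 6 + 15 = 21$)
$\left(-79 + P{\left(-12 \right)}\right) z = \left(-79 + 21\right) \left(-24\right) = \left(-58\right) \left(-24\right) = 1392$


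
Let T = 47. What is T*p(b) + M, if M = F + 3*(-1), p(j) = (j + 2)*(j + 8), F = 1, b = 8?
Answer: 7518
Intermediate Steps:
p(j) = (2 + j)*(8 + j)
M = -2 (M = 1 + 3*(-1) = 1 - 3 = -2)
T*p(b) + M = 47*(16 + 8² + 10*8) - 2 = 47*(16 + 64 + 80) - 2 = 47*160 - 2 = 7520 - 2 = 7518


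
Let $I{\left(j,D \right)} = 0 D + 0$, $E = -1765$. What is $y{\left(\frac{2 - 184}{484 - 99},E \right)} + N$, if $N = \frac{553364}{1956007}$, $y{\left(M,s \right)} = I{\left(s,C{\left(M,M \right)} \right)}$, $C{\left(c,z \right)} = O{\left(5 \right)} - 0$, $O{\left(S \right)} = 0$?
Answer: $\frac{553364}{1956007} \approx 0.28291$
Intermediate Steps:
$C{\left(c,z \right)} = 0$ ($C{\left(c,z \right)} = 0 - 0 = 0 + 0 = 0$)
$I{\left(j,D \right)} = 0$ ($I{\left(j,D \right)} = 0 + 0 = 0$)
$y{\left(M,s \right)} = 0$
$N = \frac{553364}{1956007}$ ($N = 553364 \cdot \frac{1}{1956007} = \frac{553364}{1956007} \approx 0.28291$)
$y{\left(\frac{2 - 184}{484 - 99},E \right)} + N = 0 + \frac{553364}{1956007} = \frac{553364}{1956007}$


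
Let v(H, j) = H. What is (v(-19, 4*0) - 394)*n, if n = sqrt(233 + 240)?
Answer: -413*sqrt(473) ≈ -8982.2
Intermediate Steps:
n = sqrt(473) ≈ 21.749
(v(-19, 4*0) - 394)*n = (-19 - 394)*sqrt(473) = -413*sqrt(473)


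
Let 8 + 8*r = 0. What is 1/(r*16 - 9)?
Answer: -1/25 ≈ -0.040000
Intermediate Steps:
r = -1 (r = -1 + (1/8)*0 = -1 + 0 = -1)
1/(r*16 - 9) = 1/(-1*16 - 9) = 1/(-16 - 9) = 1/(-25) = -1/25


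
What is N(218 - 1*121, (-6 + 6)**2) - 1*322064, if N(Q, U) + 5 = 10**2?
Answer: -321969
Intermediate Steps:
N(Q, U) = 95 (N(Q, U) = -5 + 10**2 = -5 + 100 = 95)
N(218 - 1*121, (-6 + 6)**2) - 1*322064 = 95 - 1*322064 = 95 - 322064 = -321969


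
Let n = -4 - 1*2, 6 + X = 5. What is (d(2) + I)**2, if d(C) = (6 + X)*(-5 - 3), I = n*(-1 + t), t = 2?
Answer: 2116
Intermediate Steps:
X = -1 (X = -6 + 5 = -1)
n = -6 (n = -4 - 2 = -6)
I = -6 (I = -6*(-1 + 2) = -6*1 = -6)
d(C) = -40 (d(C) = (6 - 1)*(-5 - 3) = 5*(-8) = -40)
(d(2) + I)**2 = (-40 - 6)**2 = (-46)**2 = 2116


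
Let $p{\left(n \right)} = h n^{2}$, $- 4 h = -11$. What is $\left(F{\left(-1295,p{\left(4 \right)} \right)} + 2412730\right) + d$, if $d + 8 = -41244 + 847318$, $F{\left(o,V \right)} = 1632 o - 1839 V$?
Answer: $1024440$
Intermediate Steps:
$h = \frac{11}{4}$ ($h = \left(- \frac{1}{4}\right) \left(-11\right) = \frac{11}{4} \approx 2.75$)
$p{\left(n \right)} = \frac{11 n^{2}}{4}$
$F{\left(o,V \right)} = - 1839 V + 1632 o$
$d = 806066$ ($d = -8 + \left(-41244 + 847318\right) = -8 + 806074 = 806066$)
$\left(F{\left(-1295,p{\left(4 \right)} \right)} + 2412730\right) + d = \left(\left(- 1839 \frac{11 \cdot 4^{2}}{4} + 1632 \left(-1295\right)\right) + 2412730\right) + 806066 = \left(\left(- 1839 \cdot \frac{11}{4} \cdot 16 - 2113440\right) + 2412730\right) + 806066 = \left(\left(\left(-1839\right) 44 - 2113440\right) + 2412730\right) + 806066 = \left(\left(-80916 - 2113440\right) + 2412730\right) + 806066 = \left(-2194356 + 2412730\right) + 806066 = 218374 + 806066 = 1024440$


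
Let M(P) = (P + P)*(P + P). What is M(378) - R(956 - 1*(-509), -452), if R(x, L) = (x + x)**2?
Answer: -8013364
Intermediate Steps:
R(x, L) = 4*x**2 (R(x, L) = (2*x)**2 = 4*x**2)
M(P) = 4*P**2 (M(P) = (2*P)*(2*P) = 4*P**2)
M(378) - R(956 - 1*(-509), -452) = 4*378**2 - 4*(956 - 1*(-509))**2 = 4*142884 - 4*(956 + 509)**2 = 571536 - 4*1465**2 = 571536 - 4*2146225 = 571536 - 1*8584900 = 571536 - 8584900 = -8013364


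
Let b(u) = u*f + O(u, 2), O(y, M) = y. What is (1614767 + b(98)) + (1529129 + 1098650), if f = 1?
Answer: 4242742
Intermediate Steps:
b(u) = 2*u (b(u) = u*1 + u = u + u = 2*u)
(1614767 + b(98)) + (1529129 + 1098650) = (1614767 + 2*98) + (1529129 + 1098650) = (1614767 + 196) + 2627779 = 1614963 + 2627779 = 4242742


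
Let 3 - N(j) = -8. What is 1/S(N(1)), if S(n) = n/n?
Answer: 1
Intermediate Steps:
N(j) = 11 (N(j) = 3 - 1*(-8) = 3 + 8 = 11)
S(n) = 1
1/S(N(1)) = 1/1 = 1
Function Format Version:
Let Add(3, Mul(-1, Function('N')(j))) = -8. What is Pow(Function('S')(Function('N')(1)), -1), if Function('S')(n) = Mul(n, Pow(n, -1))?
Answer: 1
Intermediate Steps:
Function('N')(j) = 11 (Function('N')(j) = Add(3, Mul(-1, -8)) = Add(3, 8) = 11)
Function('S')(n) = 1
Pow(Function('S')(Function('N')(1)), -1) = Pow(1, -1) = 1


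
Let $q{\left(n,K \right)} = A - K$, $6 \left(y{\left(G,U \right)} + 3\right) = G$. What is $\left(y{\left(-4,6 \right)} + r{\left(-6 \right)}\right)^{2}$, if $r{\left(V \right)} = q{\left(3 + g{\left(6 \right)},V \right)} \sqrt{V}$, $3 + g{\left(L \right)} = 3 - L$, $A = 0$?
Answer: $\frac{\left(11 - 18 i \sqrt{6}\right)^{2}}{9} \approx -202.56 - 107.78 i$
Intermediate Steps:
$y{\left(G,U \right)} = -3 + \frac{G}{6}$
$g{\left(L \right)} = - L$ ($g{\left(L \right)} = -3 - \left(-3 + L\right) = - L$)
$q{\left(n,K \right)} = - K$ ($q{\left(n,K \right)} = 0 - K = - K$)
$r{\left(V \right)} = - V^{\frac{3}{2}}$ ($r{\left(V \right)} = - V \sqrt{V} = - V^{\frac{3}{2}}$)
$\left(y{\left(-4,6 \right)} + r{\left(-6 \right)}\right)^{2} = \left(\left(-3 + \frac{1}{6} \left(-4\right)\right) - \left(-6\right)^{\frac{3}{2}}\right)^{2} = \left(\left(-3 - \frac{2}{3}\right) - - 6 i \sqrt{6}\right)^{2} = \left(- \frac{11}{3} + 6 i \sqrt{6}\right)^{2}$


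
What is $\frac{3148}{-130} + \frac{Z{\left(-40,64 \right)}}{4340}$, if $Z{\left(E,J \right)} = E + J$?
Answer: $- \frac{68296}{2821} \approx -24.21$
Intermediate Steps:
$\frac{3148}{-130} + \frac{Z{\left(-40,64 \right)}}{4340} = \frac{3148}{-130} + \frac{-40 + 64}{4340} = 3148 \left(- \frac{1}{130}\right) + 24 \cdot \frac{1}{4340} = - \frac{1574}{65} + \frac{6}{1085} = - \frac{68296}{2821}$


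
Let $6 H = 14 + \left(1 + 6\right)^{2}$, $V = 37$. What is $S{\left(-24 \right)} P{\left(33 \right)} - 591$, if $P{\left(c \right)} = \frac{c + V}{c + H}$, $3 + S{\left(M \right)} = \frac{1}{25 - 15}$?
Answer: $- \frac{1787}{3} \approx -595.67$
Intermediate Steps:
$S{\left(M \right)} = - \frac{29}{10}$ ($S{\left(M \right)} = -3 + \frac{1}{25 - 15} = -3 + \frac{1}{10} = - \frac{29}{10}$)
$H = \frac{21}{2}$ ($H = \frac{14 + \left(1 + 6\right)^{2}}{6} = \frac{14 + 7^{2}}{6} = \frac{14 + 49}{6} = \frac{1}{6} \cdot 63 = \frac{21}{2} \approx 10.5$)
$P{\left(c \right)} = \frac{37 + c}{\frac{21}{2} + c}$ ($P{\left(c \right)} = \frac{c + 37}{c + \frac{21}{2}} = \frac{37 + c}{\frac{21}{2} + c}$)
$S{\left(-24 \right)} P{\left(33 \right)} - 591 = - \frac{29 \frac{2 \left(37 + 33\right)}{21 + 2 \cdot 33}}{10} - 591 = - \frac{29 \cdot 2 \frac{1}{21 + 66} \cdot 70}{10} - 591 = - \frac{29 \cdot 2 \cdot \frac{1}{87} \cdot 70}{10} - 591 = \left(- \frac{29}{10}\right) \frac{140}{87} - 591 = - \frac{14}{3} - 591 = - \frac{1787}{3}$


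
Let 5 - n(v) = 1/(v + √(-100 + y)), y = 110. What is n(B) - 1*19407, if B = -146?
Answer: -206689433/10653 + √10/21306 ≈ -19402.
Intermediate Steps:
n(v) = 5 - 1/(v + √10) (n(v) = 5 - 1/(v + √(-100 + 110)) = 5 - 1/(v + √10))
n(B) - 1*19407 = (-1 + 5*(-146) + 5*√10)/(-146 + √10) - 1*19407 = (-1 - 730 + 5*√10)/(-146 + √10) - 19407 = (-731 + 5*√10)/(-146 + √10) - 19407 = -19407 + (-731 + 5*√10)/(-146 + √10)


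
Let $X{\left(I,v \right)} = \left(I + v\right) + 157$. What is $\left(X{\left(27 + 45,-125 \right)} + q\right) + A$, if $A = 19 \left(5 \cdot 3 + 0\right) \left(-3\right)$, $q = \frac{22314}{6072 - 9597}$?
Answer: $- \frac{889863}{1175} \approx -757.33$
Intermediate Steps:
$q = - \frac{7438}{1175}$ ($q = \frac{22314}{6072 - 9597} = \frac{22314}{-3525} = 22314 \left(- \frac{1}{3525}\right) = - \frac{7438}{1175} \approx -6.3302$)
$A = -855$ ($A = 19 \left(15 + 0\right) \left(-3\right) = 19 \cdot 15 \left(-3\right) = 285 \left(-3\right) = -855$)
$X{\left(I,v \right)} = 157 + I + v$
$\left(X{\left(27 + 45,-125 \right)} + q\right) + A = \left(\left(157 + \left(27 + 45\right) - 125\right) - \frac{7438}{1175}\right) - 855 = \left(\left(157 + 72 - 125\right) - \frac{7438}{1175}\right) - 855 = \left(104 - \frac{7438}{1175}\right) - 855 = \frac{114762}{1175} - 855 = - \frac{889863}{1175}$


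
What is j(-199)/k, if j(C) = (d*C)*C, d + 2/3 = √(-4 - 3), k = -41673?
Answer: 79202/125019 - 39601*I*√7/41673 ≈ 0.63352 - 2.5142*I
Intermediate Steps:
d = -⅔ + I*√7 (d = -⅔ + √(-4 - 3) = -⅔ + √(-7) = -⅔ + I*√7 ≈ -0.66667 + 2.6458*I)
j(C) = C²*(-⅔ + I*√7) (j(C) = ((-⅔ + I*√7)*C)*C = (C*(-⅔ + I*√7))*C = C²*(-⅔ + I*√7))
j(-199)/k = ((-199)²*(-⅔ + I*√7))/(-41673) = (39601*(-⅔ + I*√7))*(-1/41673) = (-79202/3 + 39601*I*√7)*(-1/41673) = 79202/125019 - 39601*I*√7/41673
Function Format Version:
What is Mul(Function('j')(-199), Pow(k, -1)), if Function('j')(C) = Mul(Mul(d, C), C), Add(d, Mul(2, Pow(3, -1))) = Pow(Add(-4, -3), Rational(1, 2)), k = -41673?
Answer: Add(Rational(79202, 125019), Mul(Rational(-39601, 41673), I, Pow(7, Rational(1, 2)))) ≈ Add(0.63352, Mul(-2.5142, I))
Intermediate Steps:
d = Add(Rational(-2, 3), Mul(I, Pow(7, Rational(1, 2)))) (d = Add(Rational(-2, 3), Pow(Add(-4, -3), Rational(1, 2))) = Add(Rational(-2, 3), Pow(-7, Rational(1, 2))) = Add(Rational(-2, 3), Mul(I, Pow(7, Rational(1, 2)))) ≈ Add(-0.66667, Mul(2.6458, I)))
Function('j')(C) = Mul(Pow(C, 2), Add(Rational(-2, 3), Mul(I, Pow(7, Rational(1, 2))))) (Function('j')(C) = Mul(Mul(Add(Rational(-2, 3), Mul(I, Pow(7, Rational(1, 2)))), C), C) = Mul(Mul(C, Add(Rational(-2, 3), Mul(I, Pow(7, Rational(1, 2))))), C) = Mul(Pow(C, 2), Add(Rational(-2, 3), Mul(I, Pow(7, Rational(1, 2))))))
Mul(Function('j')(-199), Pow(k, -1)) = Mul(Mul(Pow(-199, 2), Add(Rational(-2, 3), Mul(I, Pow(7, Rational(1, 2))))), Pow(-41673, -1)) = Mul(Mul(39601, Add(Rational(-2, 3), Mul(I, Pow(7, Rational(1, 2))))), Rational(-1, 41673)) = Mul(Add(Rational(-79202, 3), Mul(39601, I, Pow(7, Rational(1, 2)))), Rational(-1, 41673)) = Add(Rational(79202, 125019), Mul(Rational(-39601, 41673), I, Pow(7, Rational(1, 2))))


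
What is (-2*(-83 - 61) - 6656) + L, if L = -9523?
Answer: -15891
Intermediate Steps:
(-2*(-83 - 61) - 6656) + L = (-2*(-83 - 61) - 6656) - 9523 = (-2*(-144) - 6656) - 9523 = (288 - 6656) - 9523 = -6368 - 9523 = -15891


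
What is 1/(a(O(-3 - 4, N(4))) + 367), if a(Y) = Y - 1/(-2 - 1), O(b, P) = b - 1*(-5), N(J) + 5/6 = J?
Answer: 3/1096 ≈ 0.0027372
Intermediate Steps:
N(J) = -⅚ + J
O(b, P) = 5 + b (O(b, P) = b + 5 = 5 + b)
a(Y) = ⅓ + Y (a(Y) = Y - 1/(-3) = Y - 1*(-⅓) = Y + ⅓ = ⅓ + Y)
1/(a(O(-3 - 4, N(4))) + 367) = 1/((⅓ + (5 + (-3 - 4))) + 367) = 1/((⅓ + (5 - 7)) + 367) = 1/((⅓ - 2) + 367) = 1/(-5/3 + 367) = 1/(1096/3) = 3/1096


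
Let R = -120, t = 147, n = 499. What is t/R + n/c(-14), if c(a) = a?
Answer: -10323/280 ≈ -36.868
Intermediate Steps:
t/R + n/c(-14) = 147/(-120) + 499/(-14) = 147*(-1/120) + 499*(-1/14) = -49/40 - 499/14 = -10323/280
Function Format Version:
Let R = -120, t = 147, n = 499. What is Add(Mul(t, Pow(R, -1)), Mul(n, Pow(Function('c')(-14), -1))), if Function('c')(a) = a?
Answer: Rational(-10323, 280) ≈ -36.868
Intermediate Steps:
Add(Mul(t, Pow(R, -1)), Mul(n, Pow(Function('c')(-14), -1))) = Add(Mul(147, Pow(-120, -1)), Mul(499, Pow(-14, -1))) = Add(Mul(147, Rational(-1, 120)), Mul(499, Rational(-1, 14))) = Add(Rational(-49, 40), Rational(-499, 14)) = Rational(-10323, 280)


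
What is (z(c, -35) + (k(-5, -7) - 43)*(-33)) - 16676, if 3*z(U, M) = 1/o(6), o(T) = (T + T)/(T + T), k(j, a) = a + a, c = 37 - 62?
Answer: -44384/3 ≈ -14795.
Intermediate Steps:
c = -25
k(j, a) = 2*a
o(T) = 1 (o(T) = (2*T)/((2*T)) = (2*T)*(1/(2*T)) = 1)
z(U, M) = 1/3 (z(U, M) = (1/3)/1 = (1/3)*1 = 1/3)
(z(c, -35) + (k(-5, -7) - 43)*(-33)) - 16676 = (1/3 + (2*(-7) - 43)*(-33)) - 16676 = (1/3 + (-14 - 43)*(-33)) - 16676 = (1/3 - 57*(-33)) - 16676 = (1/3 + 1881) - 16676 = 5644/3 - 16676 = -44384/3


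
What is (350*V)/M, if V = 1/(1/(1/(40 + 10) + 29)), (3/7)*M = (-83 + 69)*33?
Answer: -1451/154 ≈ -9.4221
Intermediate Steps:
M = -1078 (M = 7*((-83 + 69)*33)/3 = 7*(-14*33)/3 = (7/3)*(-462) = -1078)
V = 1451/50 (V = 1/(1/(1/50 + 29)) = 1/(1/(1451/50)) = 1/(50/1451) = 1451/50 ≈ 29.020)
(350*V)/M = (350*(1451/50))/(-1078) = 10157*(-1/1078) = -1451/154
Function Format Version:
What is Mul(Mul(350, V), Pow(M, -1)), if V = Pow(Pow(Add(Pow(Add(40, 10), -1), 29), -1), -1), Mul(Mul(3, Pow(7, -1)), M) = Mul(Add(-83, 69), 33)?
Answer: Rational(-1451, 154) ≈ -9.4221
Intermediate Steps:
M = -1078 (M = Mul(Rational(7, 3), Mul(Add(-83, 69), 33)) = Mul(Rational(7, 3), Mul(-14, 33)) = Mul(Rational(7, 3), -462) = -1078)
V = Rational(1451, 50) (V = Pow(Pow(Add(Pow(50, -1), 29), -1), -1) = Pow(Pow(Add(Rational(1, 50), 29), -1), -1) = Pow(Pow(Rational(1451, 50), -1), -1) = Pow(Rational(50, 1451), -1) = Rational(1451, 50) ≈ 29.020)
Mul(Mul(350, V), Pow(M, -1)) = Mul(Mul(350, Rational(1451, 50)), Pow(-1078, -1)) = Mul(10157, Rational(-1, 1078)) = Rational(-1451, 154)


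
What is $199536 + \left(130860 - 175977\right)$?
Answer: $154419$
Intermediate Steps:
$199536 + \left(130860 - 175977\right) = 199536 - 45117 = 154419$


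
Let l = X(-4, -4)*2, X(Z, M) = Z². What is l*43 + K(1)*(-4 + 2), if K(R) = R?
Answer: 1374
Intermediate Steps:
l = 32 (l = (-4)²*2 = 16*2 = 32)
l*43 + K(1)*(-4 + 2) = 32*43 + 1*(-4 + 2) = 1376 + 1*(-2) = 1376 - 2 = 1374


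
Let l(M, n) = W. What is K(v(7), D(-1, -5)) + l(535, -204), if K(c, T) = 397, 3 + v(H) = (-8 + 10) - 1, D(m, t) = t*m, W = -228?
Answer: 169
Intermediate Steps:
l(M, n) = -228
D(m, t) = m*t
v(H) = -2 (v(H) = -3 + ((-8 + 10) - 1) = -3 + (2 - 1) = -3 + 1 = -2)
K(v(7), D(-1, -5)) + l(535, -204) = 397 - 228 = 169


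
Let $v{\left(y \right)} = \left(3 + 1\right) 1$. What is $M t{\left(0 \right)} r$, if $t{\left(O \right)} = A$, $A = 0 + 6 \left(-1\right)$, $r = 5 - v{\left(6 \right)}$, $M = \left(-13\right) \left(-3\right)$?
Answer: $-234$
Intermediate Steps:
$v{\left(y \right)} = 4$ ($v{\left(y \right)} = 4 \cdot 1 = 4$)
$M = 39$
$r = 1$ ($r = 5 - 4 = 1$)
$A = -6$ ($A = 0 - 6 = -6$)
$t{\left(O \right)} = -6$
$M t{\left(0 \right)} r = 39 \left(-6\right) 1 = \left(-234\right) 1 = -234$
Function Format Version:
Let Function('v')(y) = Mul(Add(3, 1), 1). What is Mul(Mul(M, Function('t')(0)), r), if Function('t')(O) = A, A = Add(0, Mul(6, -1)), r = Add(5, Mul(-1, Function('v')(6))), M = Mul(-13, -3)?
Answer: -234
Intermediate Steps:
Function('v')(y) = 4 (Function('v')(y) = Mul(4, 1) = 4)
M = 39
r = 1 (r = Add(5, Mul(-1, 4)) = Add(5, -4) = 1)
A = -6 (A = Add(0, -6) = -6)
Function('t')(O) = -6
Mul(Mul(M, Function('t')(0)), r) = Mul(Mul(39, -6), 1) = Mul(-234, 1) = -234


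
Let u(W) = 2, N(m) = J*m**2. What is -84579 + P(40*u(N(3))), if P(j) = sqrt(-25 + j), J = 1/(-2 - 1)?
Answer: -84579 + sqrt(55) ≈ -84572.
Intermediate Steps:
J = -1/3 (J = 1/(-3) = -1/3 ≈ -0.33333)
N(m) = -m**2/3
-84579 + P(40*u(N(3))) = -84579 + sqrt(-25 + 40*2) = -84579 + sqrt(-25 + 80) = -84579 + sqrt(55)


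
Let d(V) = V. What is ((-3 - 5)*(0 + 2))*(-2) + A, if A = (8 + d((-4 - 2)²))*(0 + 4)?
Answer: 208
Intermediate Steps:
A = 176 (A = (8 + (-4 - 2)²)*(0 + 4) = (8 + (-6)²)*4 = (8 + 36)*4 = 44*4 = 176)
((-3 - 5)*(0 + 2))*(-2) + A = ((-3 - 5)*(0 + 2))*(-2) + 176 = -8*2*(-2) + 176 = -16*(-2) + 176 = 32 + 176 = 208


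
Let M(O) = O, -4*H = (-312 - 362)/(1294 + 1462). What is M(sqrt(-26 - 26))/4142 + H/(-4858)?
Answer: -337/26777296 + I*sqrt(13)/2071 ≈ -1.2585e-5 + 0.001741*I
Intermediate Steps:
H = 337/5512 (H = -(-312 - 362)/(4*(1294 + 1462)) = -(-337)/(2*2756) = -1/4*(-337/1378) = 337/5512 ≈ 0.061139)
M(sqrt(-26 - 26))/4142 + H/(-4858) = sqrt(-26 - 26)/4142 + (337/5512)/(-4858) = sqrt(-52)*(1/4142) + (337/5512)*(-1/4858) = (2*I*sqrt(13))*(1/4142) - 337/26777296 = I*sqrt(13)/2071 - 337/26777296 = -337/26777296 + I*sqrt(13)/2071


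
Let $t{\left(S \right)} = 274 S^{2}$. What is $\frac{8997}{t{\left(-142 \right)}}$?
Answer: $\frac{8997}{5524936} \approx 0.0016284$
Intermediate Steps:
$\frac{8997}{t{\left(-142 \right)}} = \frac{8997}{274 \left(-142\right)^{2}} = \frac{8997}{274 \cdot 20164} = \frac{8997}{5524936}$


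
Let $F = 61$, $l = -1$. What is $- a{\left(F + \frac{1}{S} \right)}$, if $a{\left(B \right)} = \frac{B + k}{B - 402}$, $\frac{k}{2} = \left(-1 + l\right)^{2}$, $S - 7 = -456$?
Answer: $\frac{3098}{15311} \approx 0.20234$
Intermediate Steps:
$S = -449$ ($S = 7 - 456 = -449$)
$k = 8$ ($k = 2 \left(-1 - 1\right)^{2} = 2 \left(-2\right)^{2} = 2 \cdot 4 = 8$)
$a{\left(B \right)} = \frac{8 + B}{-402 + B}$ ($a{\left(B \right)} = \frac{B + 8}{B - 402} = \frac{8 + B}{-402 + B}$)
$- a{\left(F + \frac{1}{S} \right)} = - \frac{8 + \left(61 + \frac{1}{-449}\right)}{-402 + \left(61 + \frac{1}{-449}\right)} = - \frac{8 + \left(61 - \frac{1}{449}\right)}{-402 + \left(61 - \frac{1}{449}\right)} = - \frac{8 + \frac{27388}{449}}{-402 + \frac{27388}{449}} = - \frac{30980}{\left(- \frac{153110}{449}\right) 449} = - \frac{\left(-449\right) 30980}{153110 \cdot 449} = \left(-1\right) \left(- \frac{3098}{15311}\right) = \frac{3098}{15311}$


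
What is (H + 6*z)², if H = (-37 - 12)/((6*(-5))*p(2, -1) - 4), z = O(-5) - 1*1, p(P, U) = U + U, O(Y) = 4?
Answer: 18769/64 ≈ 293.27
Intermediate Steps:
p(P, U) = 2*U
z = 3 (z = 4 - 1*1 = 4 - 1 = 3)
H = -7/8 (H = (-37 - 12)/((6*(-5))*(2*(-1)) - 4) = -49/(-30*(-2) - 4) = -49/(60 - 4) = -49/56 = -49*1/56 = -7/8 ≈ -0.87500)
(H + 6*z)² = (-7/8 + 6*3)² = (-7/8 + 18)² = (137/8)² = 18769/64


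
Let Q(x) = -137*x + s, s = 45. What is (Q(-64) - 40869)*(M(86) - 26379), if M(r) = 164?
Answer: 840348040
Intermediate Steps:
Q(x) = 45 - 137*x (Q(x) = -137*x + 45 = 45 - 137*x)
(Q(-64) - 40869)*(M(86) - 26379) = ((45 - 137*(-64)) - 40869)*(164 - 26379) = ((45 + 8768) - 40869)*(-26215) = (8813 - 40869)*(-26215) = -32056*(-26215) = 840348040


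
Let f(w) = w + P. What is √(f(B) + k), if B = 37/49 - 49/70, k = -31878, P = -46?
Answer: I*√156427330/70 ≈ 178.67*I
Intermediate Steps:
B = 27/490 (B = 37*(1/49) - 49*1/70 = 37/49 - 7/10 = 27/490 ≈ 0.055102)
f(w) = -46 + w (f(w) = w - 46 = -46 + w)
√(f(B) + k) = √((-46 + 27/490) - 31878) = √(-22513/490 - 31878) = √(-15642733/490) = I*√156427330/70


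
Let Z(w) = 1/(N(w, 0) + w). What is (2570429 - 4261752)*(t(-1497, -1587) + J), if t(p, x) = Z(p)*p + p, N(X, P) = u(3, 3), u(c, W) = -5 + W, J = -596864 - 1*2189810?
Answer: 7068828380698736/1499 ≈ 4.7157e+12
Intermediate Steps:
J = -2786674 (J = -596864 - 2189810 = -2786674)
N(X, P) = -2 (N(X, P) = -5 + 3 = -2)
Z(w) = 1/(-2 + w)
t(p, x) = p + p/(-2 + p) (t(p, x) = p/(-2 + p) + p = p + p/(-2 + p))
(2570429 - 4261752)*(t(-1497, -1587) + J) = (2570429 - 4261752)*(-1497*(-1 - 1497)/(-2 - 1497) - 2786674) = -1691323*(-1497*(-1498)/(-1499) - 2786674) = -1691323*(-1497*(-1/1499)*(-1498) - 2786674) = -1691323*(-2242506/1499 - 2786674) = -1691323*(-4179466832/1499) = 7068828380698736/1499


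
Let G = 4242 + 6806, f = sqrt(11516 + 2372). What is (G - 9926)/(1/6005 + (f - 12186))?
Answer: -23477981361890/254969625535421 - 107891594800*sqrt(217)/1784787378747947 ≈ -0.092972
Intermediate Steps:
f = 8*sqrt(217) (f = sqrt(13888) = 8*sqrt(217) ≈ 117.85)
G = 11048
(G - 9926)/(1/6005 + (f - 12186)) = (11048 - 9926)/(1/6005 + (8*sqrt(217) - 12186)) = 1122/(1/6005 + (-12186 + 8*sqrt(217))) = 1122/(-73176929/6005 + 8*sqrt(217))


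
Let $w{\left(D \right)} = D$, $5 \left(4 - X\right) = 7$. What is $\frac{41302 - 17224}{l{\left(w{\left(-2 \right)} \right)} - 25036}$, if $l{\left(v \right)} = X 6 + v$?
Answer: $- \frac{20065}{20852} \approx -0.96226$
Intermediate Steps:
$X = \frac{13}{5}$ ($X = 4 - \frac{7}{5} = \frac{13}{5} \approx 2.6$)
$l{\left(v \right)} = \frac{78}{5} + v$ ($l{\left(v \right)} = \frac{13}{5} \cdot 6 + v = \frac{78}{5} + v$)
$\frac{41302 - 17224}{l{\left(w{\left(-2 \right)} \right)} - 25036} = \frac{41302 - 17224}{\left(\frac{78}{5} - 2\right) - 25036} = \frac{24078}{\frac{68}{5} - 25036} = \frac{24078}{- \frac{125112}{5}} = 24078 \left(- \frac{5}{125112}\right) = - \frac{20065}{20852}$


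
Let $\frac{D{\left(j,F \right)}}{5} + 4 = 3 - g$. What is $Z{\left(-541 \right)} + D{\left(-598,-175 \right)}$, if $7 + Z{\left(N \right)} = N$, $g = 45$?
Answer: $-778$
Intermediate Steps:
$D{\left(j,F \right)} = -230$ ($D{\left(j,F \right)} = -20 + 5 \left(3 - 45\right) = -20 + 5 \left(-42\right) = -20 - 210 = -230$)
$Z{\left(N \right)} = -7 + N$
$Z{\left(-541 \right)} + D{\left(-598,-175 \right)} = \left(-7 - 541\right) - 230 = -548 - 230 = -778$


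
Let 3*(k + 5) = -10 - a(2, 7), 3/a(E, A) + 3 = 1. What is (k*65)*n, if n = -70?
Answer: 106925/3 ≈ 35642.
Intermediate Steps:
a(E, A) = -3/2 (a(E, A) = 3/(-3 + 1) = 3/(-2) = 3*(-½) = -3/2)
k = -47/6 (k = -5 + (-10 - 1*(-3/2))/3 = -5 + (-10 + 3/2)/3 = -5 + (⅓)*(-17/2) = -5 - 17/6 = -47/6 ≈ -7.8333)
(k*65)*n = -47/6*65*(-70) = -3055/6*(-70) = 106925/3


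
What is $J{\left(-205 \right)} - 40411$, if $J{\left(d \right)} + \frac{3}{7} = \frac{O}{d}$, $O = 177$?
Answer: $- \frac{57991639}{1435} \approx -40412.0$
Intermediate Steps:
$J{\left(d \right)} = - \frac{3}{7} + \frac{177}{d}$
$J{\left(-205 \right)} - 40411 = \left(- \frac{3}{7} + \frac{177}{-205}\right) - 40411 = \left(- \frac{3}{7} + 177 \left(- \frac{1}{205}\right)\right) - 40411 = \left(- \frac{3}{7} - \frac{177}{205}\right) - 40411 = - \frac{1854}{1435} - 40411 = - \frac{57991639}{1435}$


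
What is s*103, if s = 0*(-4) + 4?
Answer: 412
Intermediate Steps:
s = 4 (s = 0 + 4 = 4)
s*103 = 4*103 = 412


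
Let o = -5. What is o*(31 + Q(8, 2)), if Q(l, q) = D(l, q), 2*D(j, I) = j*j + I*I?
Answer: -325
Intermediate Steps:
D(j, I) = I²/2 + j²/2 (D(j, I) = (j*j + I*I)/2 = (j² + I²)/2 = (I² + j²)/2 = I²/2 + j²/2)
Q(l, q) = l²/2 + q²/2 (Q(l, q) = q²/2 + l²/2 = l²/2 + q²/2)
o*(31 + Q(8, 2)) = -5*(31 + ((½)*8² + (½)*2²)) = -5*(31 + ((½)*64 + (½)*4)) = -5*(31 + (32 + 2)) = -5*(31 + 34) = -5*65 = -325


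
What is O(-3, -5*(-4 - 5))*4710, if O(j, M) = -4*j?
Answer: 56520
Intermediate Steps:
O(-3, -5*(-4 - 5))*4710 = -4*(-3)*4710 = 12*4710 = 56520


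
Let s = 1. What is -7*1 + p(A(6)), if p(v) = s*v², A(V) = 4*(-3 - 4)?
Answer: 777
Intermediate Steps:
A(V) = -28 (A(V) = 4*(-7) = -28)
p(v) = v² (p(v) = 1*v² = v²)
-7*1 + p(A(6)) = -7*1 + (-28)² = -7 + 784 = 777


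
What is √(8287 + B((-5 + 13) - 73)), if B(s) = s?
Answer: √8222 ≈ 90.675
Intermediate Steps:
√(8287 + B((-5 + 13) - 73)) = √(8287 + ((-5 + 13) - 73)) = √(8287 + (8 - 73)) = √(8287 - 65) = √8222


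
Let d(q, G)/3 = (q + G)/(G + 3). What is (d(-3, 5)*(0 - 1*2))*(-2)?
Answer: 3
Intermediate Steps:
d(q, G) = 3*(G + q)/(3 + G) (d(q, G) = 3*((q + G)/(G + 3)) = 3*((G + q)/(3 + G)) = 3*(G + q)/(3 + G))
(d(-3, 5)*(0 - 1*2))*(-2) = ((3*(5 - 3)/(3 + 5))*(0 - 1*2))*(-2) = ((3*2/8)*(0 - 2))*(-2) = ((3*(1/8)*2)*(-2))*(-2) = ((3/4)*(-2))*(-2) = -3/2*(-2) = 3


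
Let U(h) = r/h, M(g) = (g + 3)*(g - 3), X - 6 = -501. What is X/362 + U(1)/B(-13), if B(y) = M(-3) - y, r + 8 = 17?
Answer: -3177/4706 ≈ -0.67510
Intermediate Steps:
X = -495 (X = 6 - 501 = -495)
M(g) = (-3 + g)*(3 + g) (M(g) = (3 + g)*(-3 + g) = (-3 + g)*(3 + g))
r = 9 (r = -8 + 17 = 9)
U(h) = 9/h
B(y) = -y (B(y) = (-9 + (-3)²) - y = (-9 + 9) - y = 0 - y = -y)
X/362 + U(1)/B(-13) = -495/362 + (9/1)/((-1*(-13))) = -495*1/362 + (9*1)/13 = -495/362 + 9*(1/13) = -495/362 + 9/13 = -3177/4706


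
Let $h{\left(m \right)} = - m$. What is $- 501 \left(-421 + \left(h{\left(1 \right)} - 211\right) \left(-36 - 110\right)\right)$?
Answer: $-15296031$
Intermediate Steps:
$- 501 \left(-421 + \left(h{\left(1 \right)} - 211\right) \left(-36 - 110\right)\right) = - 501 \left(-421 + \left(\left(-1\right) 1 - 211\right) \left(-36 - 110\right)\right) = - 501 \left(-421 + \left(-1 - 211\right) \left(-146\right)\right) = - 501 \left(-421 - -30952\right) = - 501 \left(-421 + 30952\right) = \left(-501\right) 30531 = -15296031$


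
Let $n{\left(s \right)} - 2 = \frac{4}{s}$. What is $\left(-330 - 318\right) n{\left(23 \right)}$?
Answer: $- \frac{32400}{23} \approx -1408.7$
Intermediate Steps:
$n{\left(s \right)} = 2 + \frac{4}{s}$
$\left(-330 - 318\right) n{\left(23 \right)} = \left(-330 - 318\right) \left(2 + \frac{4}{23}\right) = - 648 \left(2 + 4 \cdot \frac{1}{23}\right) = - 648 \left(2 + \frac{4}{23}\right) = \left(-648\right) \frac{50}{23} = - \frac{32400}{23}$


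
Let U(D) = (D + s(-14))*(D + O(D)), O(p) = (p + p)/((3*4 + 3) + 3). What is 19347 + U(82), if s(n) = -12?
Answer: 231523/9 ≈ 25725.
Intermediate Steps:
O(p) = p/9 (O(p) = (2*p)/((12 + 3) + 3) = (2*p)/(15 + 3) = (2*p)/18 = (2*p)*(1/18) = p/9)
U(D) = 10*D*(-12 + D)/9 (U(D) = (D - 12)*(D + D/9) = (-12 + D)*(10*D/9) = 10*D*(-12 + D)/9)
19347 + U(82) = 19347 + (10/9)*82*(-12 + 82) = 19347 + (10/9)*82*70 = 19347 + 57400/9 = 231523/9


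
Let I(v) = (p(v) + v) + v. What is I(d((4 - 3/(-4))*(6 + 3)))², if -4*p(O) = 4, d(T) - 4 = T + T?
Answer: 31684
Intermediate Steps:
d(T) = 4 + 2*T (d(T) = 4 + (T + T) = 4 + 2*T)
p(O) = -1 (p(O) = -¼*4 = -1)
I(v) = -1 + 2*v (I(v) = (-1 + v) + v = -1 + 2*v)
I(d((4 - 3/(-4))*(6 + 3)))² = (-1 + 2*(4 + 2*((4 - 3/(-4))*(6 + 3))))² = (-1 + 2*(4 + 2*((4 - 3*(-¼))*9)))² = (-1 + 2*(4 + 2*((4 + ¾)*9)))² = (-1 + 2*(4 + 2*((19/4)*9)))² = (-1 + 2*(4 + 2*(171/4)))² = (-1 + 2*(4 + 171/2))² = (-1 + 2*(179/2))² = (-1 + 179)² = 178² = 31684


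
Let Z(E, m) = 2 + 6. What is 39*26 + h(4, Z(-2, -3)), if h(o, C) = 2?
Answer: 1016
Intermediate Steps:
Z(E, m) = 8
39*26 + h(4, Z(-2, -3)) = 39*26 + 2 = 1014 + 2 = 1016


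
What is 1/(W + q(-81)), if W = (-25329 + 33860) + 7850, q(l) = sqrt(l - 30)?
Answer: 16381/268337272 - I*sqrt(111)/268337272 ≈ 6.1046e-5 - 3.9263e-8*I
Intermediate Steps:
q(l) = sqrt(-30 + l)
W = 16381 (W = 8531 + 7850 = 16381)
1/(W + q(-81)) = 1/(16381 + sqrt(-30 - 81)) = 1/(16381 + sqrt(-111)) = 1/(16381 + I*sqrt(111))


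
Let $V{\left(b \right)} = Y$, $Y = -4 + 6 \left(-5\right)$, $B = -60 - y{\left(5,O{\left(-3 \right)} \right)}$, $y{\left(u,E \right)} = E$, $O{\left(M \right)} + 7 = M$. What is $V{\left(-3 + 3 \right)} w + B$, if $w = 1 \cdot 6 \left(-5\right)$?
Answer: $970$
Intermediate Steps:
$O{\left(M \right)} = -7 + M$
$w = -30$ ($w = 6 \left(-5\right) = -30$)
$B = -50$ ($B = -60 - \left(-7 - 3\right) = -60 - -10 = -60 + 10 = -50$)
$Y = -34$ ($Y = -4 - 30 = -34$)
$V{\left(b \right)} = -34$
$V{\left(-3 + 3 \right)} w + B = \left(-34\right) \left(-30\right) - 50 = 1020 - 50 = 970$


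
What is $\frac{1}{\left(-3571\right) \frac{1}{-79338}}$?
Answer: $\frac{79338}{3571} \approx 22.217$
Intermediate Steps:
$\frac{1}{\left(-3571\right) \frac{1}{-79338}} = \frac{1}{\left(-3571\right) \left(- \frac{1}{79338}\right)} = \frac{1}{\frac{3571}{79338}} = \frac{79338}{3571}$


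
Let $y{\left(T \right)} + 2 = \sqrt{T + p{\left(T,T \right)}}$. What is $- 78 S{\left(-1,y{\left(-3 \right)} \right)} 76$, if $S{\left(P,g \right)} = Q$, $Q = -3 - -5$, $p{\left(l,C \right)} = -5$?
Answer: $-11856$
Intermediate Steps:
$y{\left(T \right)} = -2 + \sqrt{-5 + T}$ ($y{\left(T \right)} = -2 + \sqrt{T - 5} = -2 + \sqrt{-5 + T}$)
$Q = 2$ ($Q = -3 + 5 = 2$)
$S{\left(P,g \right)} = 2$
$- 78 S{\left(-1,y{\left(-3 \right)} \right)} 76 = \left(-78\right) 2 \cdot 76 = \left(-156\right) 76 = -11856$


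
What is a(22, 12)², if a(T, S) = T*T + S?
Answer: 246016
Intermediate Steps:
a(T, S) = S + T² (a(T, S) = T² + S = S + T²)
a(22, 12)² = (12 + 22²)² = (12 + 484)² = 496² = 246016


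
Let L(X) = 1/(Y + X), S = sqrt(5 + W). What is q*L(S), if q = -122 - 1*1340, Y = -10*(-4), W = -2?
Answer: -58480/1597 + 1462*sqrt(3)/1597 ≈ -35.033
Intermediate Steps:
Y = 40
S = sqrt(3) (S = sqrt(5 - 2) = sqrt(3) ≈ 1.7320)
L(X) = 1/(40 + X)
q = -1462 (q = -122 - 1340 = -1462)
q*L(S) = -1462/(40 + sqrt(3))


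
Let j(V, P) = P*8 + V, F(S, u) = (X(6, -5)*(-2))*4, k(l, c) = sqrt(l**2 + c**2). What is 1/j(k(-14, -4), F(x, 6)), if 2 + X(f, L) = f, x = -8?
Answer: -64/16331 - sqrt(53)/32662 ≈ -0.0041418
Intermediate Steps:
X(f, L) = -2 + f
k(l, c) = sqrt(c**2 + l**2)
F(S, u) = -32 (F(S, u) = ((-2 + 6)*(-2))*4 = (4*(-2))*4 = -8*4 = -32)
j(V, P) = V + 8*P (j(V, P) = 8*P + V = V + 8*P)
1/j(k(-14, -4), F(x, 6)) = 1/(sqrt((-4)**2 + (-14)**2) + 8*(-32)) = 1/(sqrt(16 + 196) - 256) = 1/(sqrt(212) - 256) = 1/(2*sqrt(53) - 256) = 1/(-256 + 2*sqrt(53))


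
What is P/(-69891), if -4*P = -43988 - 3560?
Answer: -11887/69891 ≈ -0.17008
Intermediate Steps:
P = 11887 (P = -(-43988 - 3560)/4 = -¼*(-47548) = 11887)
P/(-69891) = 11887/(-69891) = 11887*(-1/69891) = -11887/69891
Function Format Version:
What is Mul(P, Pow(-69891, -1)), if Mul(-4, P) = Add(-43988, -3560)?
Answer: Rational(-11887, 69891) ≈ -0.17008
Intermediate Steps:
P = 11887 (P = Mul(Rational(-1, 4), Add(-43988, -3560)) = Mul(Rational(-1, 4), -47548) = 11887)
Mul(P, Pow(-69891, -1)) = Mul(11887, Pow(-69891, -1)) = Mul(11887, Rational(-1, 69891)) = Rational(-11887, 69891)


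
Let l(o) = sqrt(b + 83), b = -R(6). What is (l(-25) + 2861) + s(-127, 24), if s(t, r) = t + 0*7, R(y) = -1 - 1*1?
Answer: 2734 + sqrt(85) ≈ 2743.2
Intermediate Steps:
R(y) = -2 (R(y) = -1 - 1 = -2)
b = 2 (b = -1*(-2) = 2)
s(t, r) = t (s(t, r) = t + 0 = t)
l(o) = sqrt(85) (l(o) = sqrt(2 + 83) = sqrt(85))
(l(-25) + 2861) + s(-127, 24) = (sqrt(85) + 2861) - 127 = (2861 + sqrt(85)) - 127 = 2734 + sqrt(85)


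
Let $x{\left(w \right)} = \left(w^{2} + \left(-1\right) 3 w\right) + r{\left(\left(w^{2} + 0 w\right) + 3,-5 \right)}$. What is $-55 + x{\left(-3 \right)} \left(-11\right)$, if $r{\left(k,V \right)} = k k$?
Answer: $-1837$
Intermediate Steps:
$r{\left(k,V \right)} = k^{2}$
$x{\left(w \right)} = w^{2} + \left(3 + w^{2}\right)^{2} - 3 w$ ($x{\left(w \right)} = \left(w^{2} + \left(-1\right) 3 w\right) + \left(\left(w^{2} + 0 w\right) + 3\right)^{2} = \left(w^{2} - 3 w\right) + \left(\left(w^{2} + 0\right) + 3\right)^{2} = \left(w^{2} - 3 w\right) + \left(w^{2} + 3\right)^{2} = \left(w^{2} - 3 w\right) + \left(3 + w^{2}\right)^{2} = w^{2} + \left(3 + w^{2}\right)^{2} - 3 w$)
$-55 + x{\left(-3 \right)} \left(-11\right) = -55 + \left(\left(-3\right)^{2} + \left(3 + \left(-3\right)^{2}\right)^{2} - -9\right) \left(-11\right) = -55 + \left(9 + \left(3 + 9\right)^{2} + 9\right) \left(-11\right) = -55 + \left(9 + 12^{2} + 9\right) \left(-11\right) = -55 + \left(9 + 144 + 9\right) \left(-11\right) = -55 + 162 \left(-11\right) = -55 - 1782 = -1837$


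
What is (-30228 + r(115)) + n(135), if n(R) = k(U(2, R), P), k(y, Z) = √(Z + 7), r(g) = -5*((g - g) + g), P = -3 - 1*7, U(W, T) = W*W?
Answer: -30803 + I*√3 ≈ -30803.0 + 1.732*I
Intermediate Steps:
U(W, T) = W²
P = -10 (P = -3 - 7 = -10)
r(g) = -5*g (r(g) = -5*(0 + g) = -5*g)
k(y, Z) = √(7 + Z)
n(R) = I*√3 (n(R) = √(7 - 10) = √(-3) = I*√3)
(-30228 + r(115)) + n(135) = (-30228 - 5*115) + I*√3 = (-30228 - 575) + I*√3 = -30803 + I*√3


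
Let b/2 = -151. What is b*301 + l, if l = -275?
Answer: -91177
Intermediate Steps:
b = -302 (b = 2*(-151) = -302)
b*301 + l = -302*301 - 275 = -90902 - 275 = -91177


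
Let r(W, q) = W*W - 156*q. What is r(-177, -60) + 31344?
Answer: 72033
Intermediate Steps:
r(W, q) = W**2 - 156*q
r(-177, -60) + 31344 = ((-177)**2 - 156*(-60)) + 31344 = (31329 + 9360) + 31344 = 40689 + 31344 = 72033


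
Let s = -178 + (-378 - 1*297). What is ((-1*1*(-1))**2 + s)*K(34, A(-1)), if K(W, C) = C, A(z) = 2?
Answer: -1704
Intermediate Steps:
s = -853 (s = -178 + (-378 - 297) = -178 - 675 = -853)
((-1*1*(-1))**2 + s)*K(34, A(-1)) = ((-1*1*(-1))**2 - 853)*2 = ((-1*(-1))**2 - 853)*2 = (1**2 - 853)*2 = (1 - 853)*2 = -852*2 = -1704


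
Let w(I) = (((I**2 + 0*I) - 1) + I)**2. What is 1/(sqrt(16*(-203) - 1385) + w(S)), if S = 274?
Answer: 5677471801/32233686051150188234 - I*sqrt(4633)/32233686051150188234 ≈ 1.7613e-10 - 2.1116e-18*I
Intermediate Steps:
w(I) = (-1 + I + I**2)**2 (w(I) = (((I**2 + 0) - 1) + I)**2 = ((I**2 - 1) + I)**2 = ((-1 + I**2) + I)**2 = (-1 + I + I**2)**2)
1/(sqrt(16*(-203) - 1385) + w(S)) = 1/(sqrt(16*(-203) - 1385) + (-1 + 274 + 274**2)**2) = 1/(sqrt(-3248 - 1385) + (-1 + 274 + 75076)**2) = 1/(sqrt(-4633) + 75349**2) = 1/(I*sqrt(4633) + 5677471801) = 1/(5677471801 + I*sqrt(4633))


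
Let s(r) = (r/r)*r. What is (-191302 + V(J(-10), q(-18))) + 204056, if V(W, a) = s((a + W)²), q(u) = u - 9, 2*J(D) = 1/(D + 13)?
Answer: 485065/36 ≈ 13474.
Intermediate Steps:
J(D) = 1/(2*(13 + D)) (J(D) = 1/(2*(D + 13)) = 1/(2*(13 + D)))
q(u) = -9 + u
s(r) = r (s(r) = 1*r = r)
V(W, a) = (W + a)² (V(W, a) = (a + W)² = (W + a)²)
(-191302 + V(J(-10), q(-18))) + 204056 = (-191302 + (1/(2*(13 - 10)) + (-9 - 18))²) + 204056 = (-191302 + ((½)/3 - 27)²) + 204056 = (-191302 + ((½)*(⅓) - 27)²) + 204056 = (-191302 + (⅙ - 27)²) + 204056 = (-191302 + (-161/6)²) + 204056 = (-191302 + 25921/36) + 204056 = -6860951/36 + 204056 = 485065/36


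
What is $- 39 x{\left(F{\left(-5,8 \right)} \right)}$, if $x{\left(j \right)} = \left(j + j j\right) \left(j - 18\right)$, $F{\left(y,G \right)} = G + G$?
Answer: $21216$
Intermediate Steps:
$F{\left(y,G \right)} = 2 G$
$x{\left(j \right)} = \left(-18 + j\right) \left(j + j^{2}\right)$ ($x{\left(j \right)} = \left(j + j^{2}\right) \left(-18 + j\right) = \left(-18 + j\right) \left(j + j^{2}\right)$)
$- 39 x{\left(F{\left(-5,8 \right)} \right)} = - 39 \cdot 2 \cdot 8 \left(-18 + \left(2 \cdot 8\right)^{2} - 17 \cdot 2 \cdot 8\right) = - 39 \cdot 16 \left(-18 + 16^{2} - 272\right) = - 39 \cdot 16 \left(-18 + 256 - 272\right) = - 39 \cdot 16 \left(-34\right) = \left(-39\right) \left(-544\right) = 21216$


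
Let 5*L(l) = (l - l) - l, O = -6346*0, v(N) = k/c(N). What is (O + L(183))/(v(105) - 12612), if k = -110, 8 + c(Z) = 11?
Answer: 549/189730 ≈ 0.0028936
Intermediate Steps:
c(Z) = 3 (c(Z) = -8 + 11 = 3)
v(N) = -110/3
O = 0 (O = -167*0 = 0)
L(l) = -l/5 (L(l) = ((l - l) - l)/5 = (0 - l)/5 = (-l)/5 = -l/5)
(O + L(183))/(v(105) - 12612) = (0 - ⅕*183)/(-110/3 - 12612) = (0 - 183/5)/(-37946/3) = -183/5*(-3/37946) = 549/189730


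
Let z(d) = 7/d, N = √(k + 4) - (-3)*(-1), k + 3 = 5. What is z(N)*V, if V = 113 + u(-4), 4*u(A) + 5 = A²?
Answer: -3241/4 - 3241*√6/12 ≈ -1471.8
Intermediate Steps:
u(A) = -5/4 + A²/4
k = 2 (k = -3 + 5 = 2)
V = 463/4 (V = 113 + (-5/4 + (¼)*(-4)²) = 113 + (-5/4 + (¼)*16) = 113 + (-5/4 + 4) = 113 + 11/4 = 463/4 ≈ 115.75)
N = -3 + √6 (N = √(2 + 4) - (-3)*(-1) = √6 - 1*3 = √6 - 3 = -3 + √6 ≈ -0.55051)
z(N)*V = (7/(-3 + √6))*(463/4) = 3241/(4*(-3 + √6))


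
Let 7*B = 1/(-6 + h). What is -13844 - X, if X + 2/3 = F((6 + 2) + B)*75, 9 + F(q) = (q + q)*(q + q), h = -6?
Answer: -18999005/588 ≈ -32311.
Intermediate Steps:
B = -1/84 (B = 1/(7*(-6 - 6)) = (⅐)/(-12) = (⅐)*(-1/12) = -1/84 ≈ -0.011905)
F(q) = -9 + 4*q² (F(q) = -9 + (q + q)*(q + q) = -9 + (2*q)*(2*q) = -9 + 4*q²)
X = 10858733/588 (X = -⅔ + (-9 + 4*((6 + 2) - 1/84)²)*75 = -⅔ + (-9 + 4*(8 - 1/84)²)*75 = -⅔ + (-9 + 4*(671/84)²)*75 = -⅔ + (-9 + 4*(450241/7056))*75 = -⅔ + (-9 + 450241/1764)*75 = -⅔ + (434365/1764)*75 = -⅔ + 10859125/588 = 10858733/588 ≈ 18467.)
-13844 - X = -13844 - 1*10858733/588 = -13844 - 10858733/588 = -18999005/588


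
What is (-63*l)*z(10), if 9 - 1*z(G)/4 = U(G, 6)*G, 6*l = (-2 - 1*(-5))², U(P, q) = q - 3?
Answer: 7938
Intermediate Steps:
U(P, q) = -3 + q
l = 3/2 (l = (-2 - 1*(-5))²/6 = (-2 + 5)²/6 = (⅙)*3² = (⅙)*9 = 3/2 ≈ 1.5000)
z(G) = 36 - 12*G (z(G) = 36 - 4*(-3 + 6)*G = 36 - 12*G)
(-63*l)*z(10) = (-63*3/2)*(36 - 12*10) = -189*(36 - 120)/2 = -189/2*(-84) = 7938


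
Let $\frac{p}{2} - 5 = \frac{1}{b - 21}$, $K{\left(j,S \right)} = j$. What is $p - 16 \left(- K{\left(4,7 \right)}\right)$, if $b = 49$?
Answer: $\frac{1037}{14} \approx 74.071$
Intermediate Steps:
$p = \frac{141}{14}$ ($p = 10 + \frac{2}{49 - 21} = 10 + \frac{2}{28} = 10 + 2 \cdot \frac{1}{28} = 10 + \frac{1}{14} = \frac{141}{14} \approx 10.071$)
$p - 16 \left(- K{\left(4,7 \right)}\right) = \frac{141}{14} - 16 \left(\left(-1\right) 4\right) = \frac{141}{14} - -64 = \frac{141}{14} + 64 = \frac{1037}{14}$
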